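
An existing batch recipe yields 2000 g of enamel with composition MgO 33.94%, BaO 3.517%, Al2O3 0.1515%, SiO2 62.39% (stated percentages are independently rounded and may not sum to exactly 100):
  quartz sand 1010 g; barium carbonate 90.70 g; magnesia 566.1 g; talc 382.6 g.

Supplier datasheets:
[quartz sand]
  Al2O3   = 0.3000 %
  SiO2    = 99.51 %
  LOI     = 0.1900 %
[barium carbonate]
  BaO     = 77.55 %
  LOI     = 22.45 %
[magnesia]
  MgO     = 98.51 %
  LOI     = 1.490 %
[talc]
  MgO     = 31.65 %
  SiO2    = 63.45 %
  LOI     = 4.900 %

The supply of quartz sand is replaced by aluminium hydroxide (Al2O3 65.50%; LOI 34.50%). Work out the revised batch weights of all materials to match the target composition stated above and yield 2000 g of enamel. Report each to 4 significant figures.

Mid-chain values are shown (rounded to 4 significant figures) within the worked lines. Full float precision is carried end to end. A single rounding produces every reported value; the derived quantities, which include the four compositions, LOI, yield, totals, glass mass, are carried at exact precision, as quoted within either problem or answer, from the batch weights for 2000 g of glass.
Oxide-by-oxide targets in 2000 g enamel:
  MgO: 33.94% × 2000 = 678.8 g
  BaO: 3.517% × 2000 = 70.34 g
  Al2O3: 0.1515% × 2000 = 3.030 g
  SiO2: 62.39% × 2000 = 1248 g
Checking each oxide sum from the weights as reported, per the basis as stated (every target is met by its sum exact up to rounding of places):
  MgO: 57.23·0.9851 + 1967·0.3165 = 678.9 g (target 678.8 g)
  BaO: 90.70·0.7755 = 70.34 g (target 70.34 g)
  Al2O3: 4.626·0.6550 = 3.030 g (target 3.030 g)
  SiO2: 1967·0.6345 = 1248 g (target 1248 g)
Glass-mass sanity pass: batch total minus LOI = 2000 g (the targets, summed, come to 2000 g; basis as stated: 2000 g — rounding explains the deltas).
Whole-batch sum: Σ batch = 2120 g; LOI removed, Σ of batch·LOI: 119.2 g; as yield: glass ÷ batch → 94.38%.

Revised batch per 2000 g enamel:
  aluminium hydroxide: 4.626 g
  barium carbonate: 90.70 g
  magnesia: 57.23 g
  talc: 1967 g
Total batch = 2120 g; LOI loss = 119.2 g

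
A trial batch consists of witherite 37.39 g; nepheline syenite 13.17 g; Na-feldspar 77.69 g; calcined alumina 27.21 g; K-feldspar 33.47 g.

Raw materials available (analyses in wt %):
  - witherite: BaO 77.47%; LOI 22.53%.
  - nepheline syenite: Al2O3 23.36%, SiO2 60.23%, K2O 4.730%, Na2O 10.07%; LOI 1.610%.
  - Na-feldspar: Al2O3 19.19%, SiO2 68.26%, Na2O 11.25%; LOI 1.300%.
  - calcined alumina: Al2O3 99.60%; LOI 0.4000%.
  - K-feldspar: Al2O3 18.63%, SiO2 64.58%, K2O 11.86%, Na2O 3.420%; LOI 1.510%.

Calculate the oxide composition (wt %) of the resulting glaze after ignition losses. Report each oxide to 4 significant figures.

All arithmetic holds full float precision end to end. The intermediate values are displayed, with 4-significant-digit rounding, in the working; every reported figure takes exactly one rounding; all derived quantities are carried in full float precision (the five compositions, totals, yield, LOI, glass mass) from the weighed amounts for 178.7 g of glass as given in either problem or answer.
Mass of each oxide from the mix:
  Al2O3: 13.17·0.2336 + 77.69·0.1919 + 27.21·0.9960 + 33.47·0.1863 = 51.32 g
  BaO: 37.39·0.7747 = 28.97 g
  SiO2: 13.17·0.6023 + 77.69·0.6826 + 33.47·0.6458 = 82.58 g
  K2O: 13.17·0.04730 + 33.47·0.1186 = 4.592 g
  Na2O: 13.17·0.1007 + 77.69·0.1125 + 33.47·0.03420 = 11.21 g
LOI: 37.39·0.2253 + 13.17·0.01610 + 77.69·0.01300 + 27.21·0.004000 + 33.47·0.01510 = 10.26 g
Glass = total batch minus LOI = 188.9 − 10.26 = 178.7 g (= Σ oxide masses)
oxide / glass × 100 gives the wt %

Glass mass = 178.7 g (batch 188.9 − LOI 10.26).
Composition: Al2O3 28.72%, BaO 16.21%, SiO2 46.22%, K2O 2.570%, Na2O 6.275%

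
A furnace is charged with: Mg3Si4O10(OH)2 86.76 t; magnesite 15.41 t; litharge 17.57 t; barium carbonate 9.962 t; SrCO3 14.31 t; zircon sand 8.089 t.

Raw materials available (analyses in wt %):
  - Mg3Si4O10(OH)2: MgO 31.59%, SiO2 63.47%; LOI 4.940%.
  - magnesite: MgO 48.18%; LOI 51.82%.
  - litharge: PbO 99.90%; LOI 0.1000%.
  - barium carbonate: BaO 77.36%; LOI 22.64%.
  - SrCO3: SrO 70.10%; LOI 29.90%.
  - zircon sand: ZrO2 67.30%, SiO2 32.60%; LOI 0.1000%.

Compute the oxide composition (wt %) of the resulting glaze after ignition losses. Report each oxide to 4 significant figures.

Glass mass = 133.3 t (batch 152.1 − LOI 18.83).
Composition: BaO 5.783%, MgO 26.14%, ZrO2 4.085%, SiO2 43.30%, PbO 13.17%, SrO 7.527%

Values along the way are shown rounded to 4 significant digits at each printed step — exact precision is held throughout; each reported result carries a single rounding — the derived quantities, including the six compositions, the totals, net glass mass, yield, ignition loss, are computed from the weighed amounts on 133.3 t of glass in exact precision exactly as printed in the question or the answer.
Delivered oxide masses:
  BaO: 9.962·0.7736 = 7.707 t
  MgO: 86.76·0.3159 + 15.41·0.4818 = 34.83 t
  ZrO2: 8.089·0.6730 = 5.444 t
  SiO2: 86.76·0.6347 + 8.089·0.3260 = 57.70 t
  PbO: 17.57·0.9990 = 17.55 t
  SrO: 14.31·0.7010 = 10.03 t
LOI: 86.76·0.04940 + 15.41·0.5182 + 17.57·0.001000 + 9.962·0.2264 + 14.31·0.2990 + 8.089·0.001000 = 18.83 t
Glass mass = batch − LOI = 152.1 − 18.83 = 133.3 t (= Σ oxide masses)
wt %: oxide over glass, times 100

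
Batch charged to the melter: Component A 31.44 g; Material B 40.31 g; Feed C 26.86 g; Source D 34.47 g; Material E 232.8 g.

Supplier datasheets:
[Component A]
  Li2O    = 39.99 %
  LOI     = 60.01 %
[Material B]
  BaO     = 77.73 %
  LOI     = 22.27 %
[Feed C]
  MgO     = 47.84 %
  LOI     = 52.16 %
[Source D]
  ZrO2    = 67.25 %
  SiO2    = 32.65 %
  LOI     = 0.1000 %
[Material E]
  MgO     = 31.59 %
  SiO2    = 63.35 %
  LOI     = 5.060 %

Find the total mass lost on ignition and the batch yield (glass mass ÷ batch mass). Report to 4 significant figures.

All arithmetic carries full float precision through every step. In-progress results appear, with 4-significant-digit rounding, alongside each step. Exactly one rounding is applied to every reported value — the derived quantities (yield, glass mass, the totals, the five compositions, LOI) are computed at exact precision from the batch weights on 312.2 g of glass as quoted within the problem or the answer.
Material-by-material LOI:
  Component A: 31.44 × 0.6001 = 18.87 g
  Material B: 40.31 × 0.2227 = 8.977 g
  Feed C: 26.86 × 0.5216 = 14.01 g
  Source D: 34.47 × 0.001000 = 0.03447 g
  Material E: 232.8 × 0.05060 = 11.78 g
Total LOI = 53.67 g
Glass = batch − LOI = 365.9 − 53.67 = 312.2 g

LOI loss = 53.67 g; glass = 312.2 g; yield = 85.33%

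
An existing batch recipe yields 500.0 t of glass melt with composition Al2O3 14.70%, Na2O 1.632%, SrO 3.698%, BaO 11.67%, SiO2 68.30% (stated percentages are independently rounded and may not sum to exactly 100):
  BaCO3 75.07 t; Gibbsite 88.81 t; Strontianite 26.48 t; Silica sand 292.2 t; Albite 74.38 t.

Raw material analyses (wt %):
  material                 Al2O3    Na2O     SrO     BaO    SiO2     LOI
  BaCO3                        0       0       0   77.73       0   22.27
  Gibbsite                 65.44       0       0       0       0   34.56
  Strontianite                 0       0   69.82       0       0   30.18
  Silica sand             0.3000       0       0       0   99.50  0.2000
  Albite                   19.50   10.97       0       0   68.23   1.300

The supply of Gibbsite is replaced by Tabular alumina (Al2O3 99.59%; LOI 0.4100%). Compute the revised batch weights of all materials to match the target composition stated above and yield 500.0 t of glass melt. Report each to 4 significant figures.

Mid-chain values are printed rounded to four significant figures alongside each step. Each numeric step maintains full float precision in all steps; a single rounding completes each reported value. Derived quantities, including glass mass, ignition loss, yield, totals, five oxide percentages, are rebuilt using the weight values per 500.0 t of glass in full precision as they appear in either problem or answer.
The oxide mass targets at 500.0 t glass melt:
  Al2O3: 14.70% × 500.0 = 73.50 t
  Na2O: 1.632% × 500.0 = 8.160 t
  SrO: 3.698% × 500.0 = 18.49 t
  BaO: 11.67% × 500.0 = 58.35 t
  SiO2: 68.30% × 500.0 = 341.5 t
Sums-versus-targets review applying the batch weights above, per the basis as stated (target by target, the sums agree modulo rounding of the values):
  Al2O3: 58.36·0.9959 + 292.2·0.003000 + 74.38·0.1950 = 73.50 t (target 73.50 t)
  Na2O: 74.38·0.1097 = 8.159 t (target 8.160 t)
  SrO: 26.48·0.6982 = 18.49 t (target 18.49 t)
  BaO: 75.07·0.7773 = 58.35 t (target 58.35 t)
  SiO2: 292.2·0.9950 + 74.38·0.6823 = 341.5 t (target 341.5 t)
Glass-mass bookkeeping: batch total minus LOI = 500.0 t (the Σ of target masses is 500.0 t; stated basis 500.0 t — any gap is answer rounding).
Whole-batch sum: Σ batch = 526.5 t; Σ batch·LOI gives LOI loss = 26.50 t; yield, glass over the total, = 94.97%.

Revised batch per 500.0 t glass melt:
  BaCO3: 75.07 t
  Tabular alumina: 58.36 t
  Strontianite: 26.48 t
  Silica sand: 292.2 t
  Albite: 74.38 t
Total batch = 526.5 t; LOI loss = 26.50 t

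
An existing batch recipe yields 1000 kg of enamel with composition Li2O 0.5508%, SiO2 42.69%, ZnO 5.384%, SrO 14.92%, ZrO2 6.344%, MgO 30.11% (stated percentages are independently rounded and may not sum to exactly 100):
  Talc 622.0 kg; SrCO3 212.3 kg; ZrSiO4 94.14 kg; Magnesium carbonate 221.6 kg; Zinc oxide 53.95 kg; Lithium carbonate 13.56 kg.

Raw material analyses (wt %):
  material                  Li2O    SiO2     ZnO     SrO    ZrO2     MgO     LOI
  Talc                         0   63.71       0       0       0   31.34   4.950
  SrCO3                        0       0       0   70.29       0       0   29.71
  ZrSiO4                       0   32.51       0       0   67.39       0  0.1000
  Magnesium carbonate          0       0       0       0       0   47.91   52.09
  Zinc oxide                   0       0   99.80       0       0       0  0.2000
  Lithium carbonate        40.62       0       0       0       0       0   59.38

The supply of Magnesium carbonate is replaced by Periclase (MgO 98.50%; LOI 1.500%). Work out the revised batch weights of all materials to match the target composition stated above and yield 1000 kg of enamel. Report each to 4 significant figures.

Revised batch per 1000 kg enamel:
  Talc: 622.0 kg
  SrCO3: 212.3 kg
  ZrSiO4: 94.14 kg
  Periclase: 107.8 kg
  Zinc oxide: 53.95 kg
  Lithium carbonate: 13.56 kg
Total batch = 1104 kg; LOI loss = 103.7 kg

All internal work carries exact precision at each step. In-progress results are displayed rounded to 4 significant digits within the worked lines — every reported result undergoes a single rounding; derived quantities, which include the totals, the yield, ignition loss, the six compositions, net glass mass, are computed in exact precision, exactly as shown in the question or the answer, from the weighed amounts per 1000 kg of glass.
Target oxide masses per 1000 kg enamel:
  Li2O: 0.5508% × 1000 = 5.508 kg
  SiO2: 42.69% × 1000 = 426.9 kg
  ZnO: 5.384% × 1000 = 53.84 kg
  SrO: 14.92% × 1000 = 149.2 kg
  ZrO2: 6.344% × 1000 = 63.44 kg
  MgO: 30.11% × 1000 = 301.1 kg
Oxide-by-oxide audit with the batch weights as given, for the quoted basis mass (sums match the target masses exact up to rounding of places):
  Li2O: 13.56·0.4062 = 5.508 kg (target 5.508 kg)
  SiO2: 622.0·0.6371 + 94.14·0.3251 = 426.9 kg (target 426.9 kg)
  ZnO: 53.95·0.9980 = 53.84 kg (target 53.84 kg)
  SrO: 212.3·0.7029 = 149.2 kg (target 149.2 kg)
  ZrO2: 94.14·0.6739 = 63.44 kg (target 63.44 kg)
  MgO: 622.0·0.3134 + 107.8·0.9850 = 301.1 kg (target 301.1 kg)
The glass-mass cross-check: total batch − LOI = 1000 kg (targets for the oxides total 1000 kg; stated basis 1000 kg — gaps are rounding artifacts).
Whole-batch sum: Σ batch = 1104 kg; loss to ignition Σ batch·LOI = 103.7 kg; as yield: glass ÷ batch → 90.60%.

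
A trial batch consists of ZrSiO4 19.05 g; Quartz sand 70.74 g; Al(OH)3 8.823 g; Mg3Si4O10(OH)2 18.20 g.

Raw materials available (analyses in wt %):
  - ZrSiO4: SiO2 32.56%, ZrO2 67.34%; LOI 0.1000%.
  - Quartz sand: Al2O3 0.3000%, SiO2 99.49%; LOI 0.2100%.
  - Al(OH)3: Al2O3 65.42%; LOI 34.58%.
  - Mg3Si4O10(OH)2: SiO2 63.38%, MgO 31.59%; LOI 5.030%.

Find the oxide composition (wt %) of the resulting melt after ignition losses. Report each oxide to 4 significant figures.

Glass mass = 112.7 g (batch 116.8 − LOI 4.134).
Composition: Al2O3 5.311%, SiO2 78.20%, ZrO2 11.38%, MgO 5.102%

Values along the way are displayed rounded to 4 significant digits as written — the working math runs at full precision from start to finish; every reported number undergoes a single rounding — the derived quantities are computed from the batch weights at 112.7 g of glass at full float precision (the four compositions, LOI, the yield, the totals, glass mass), as quoted within problem or answer.
Per-oxide mass from batch:
  Al2O3: 70.74·0.003000 + 8.823·0.6542 = 5.984 g
  SiO2: 19.05·0.3256 + 70.74·0.9949 + 18.20·0.6338 = 88.12 g
  ZrO2: 19.05·0.6734 = 12.83 g
  MgO: 18.20·0.3159 = 5.749 g
LOI: 19.05·0.001000 + 70.74·0.002100 + 8.823·0.3458 + 18.20·0.05030 = 4.134 g
The glass mass, total less LOI, = 116.8 − 4.134 = 112.7 g (= the summed oxide contributions)
wt %: oxide over glass, times 100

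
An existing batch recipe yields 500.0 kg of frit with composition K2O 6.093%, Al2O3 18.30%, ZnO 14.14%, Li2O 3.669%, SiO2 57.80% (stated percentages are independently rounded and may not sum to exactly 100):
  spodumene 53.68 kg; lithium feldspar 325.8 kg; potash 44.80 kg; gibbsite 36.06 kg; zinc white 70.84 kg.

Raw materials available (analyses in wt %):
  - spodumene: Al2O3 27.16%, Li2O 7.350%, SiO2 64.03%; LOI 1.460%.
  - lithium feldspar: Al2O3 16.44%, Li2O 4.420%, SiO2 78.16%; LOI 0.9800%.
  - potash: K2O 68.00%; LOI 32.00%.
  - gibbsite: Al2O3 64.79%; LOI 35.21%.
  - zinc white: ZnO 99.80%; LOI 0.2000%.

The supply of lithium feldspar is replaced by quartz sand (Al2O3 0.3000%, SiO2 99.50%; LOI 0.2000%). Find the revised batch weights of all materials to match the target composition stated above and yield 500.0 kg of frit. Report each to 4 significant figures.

Intermediates are displayed rounded to 4 significant digits within the worked lines; the whole derivation maintains exact precision end to end — exactly one rounding goes into each reported value; all derived quantities, including five oxide percentages, totals, yield, net glass mass, LOI, are computed using the weight values per 500.0 kg of glass at full precision, as written in either problem or answer.
Oxide-by-oxide targets in 500.0 kg frit:
  K2O: 6.093% × 500.0 = 30.46 kg
  Al2O3: 18.30% × 500.0 = 91.50 kg
  ZnO: 14.14% × 500.0 = 70.70 kg
  Li2O: 3.669% × 500.0 = 18.34 kg
  SiO2: 57.80% × 500.0 = 289.0 kg
Per-oxide balance check on the weights just shown, at the basis given (delivered sums recover each target given rounding of the digits):
  K2O: 44.80·0.6800 = 30.46 kg (target 30.46 kg)
  Al2O3: 249.6·0.2716 + 129.8·0.003000 + 36.00·0.6479 = 91.51 kg (target 91.50 kg)
  ZnO: 70.84·0.9980 = 70.70 kg (target 70.70 kg)
  Li2O: 249.6·0.07350 = 18.35 kg (target 18.34 kg)
  SiO2: 249.6·0.6403 + 129.8·0.9950 = 289.0 kg (target 289.0 kg)
The glass-mass cross-check: the batch minus its LOI: 500.0 kg (targets for the oxides total 500.0 kg; against the stated basis, 500.0 kg — a pure rounding effect).
Total batch = Σ batch = 531.0 kg; LOI loss = Σ batch·LOI = 31.06 kg; yield, glass over the total, = 94.15%.

Revised batch per 500.0 kg frit:
  spodumene: 249.6 kg
  quartz sand: 129.8 kg
  potash: 44.80 kg
  gibbsite: 36.00 kg
  zinc white: 70.84 kg
Total batch = 531.0 kg; LOI loss = 31.06 kg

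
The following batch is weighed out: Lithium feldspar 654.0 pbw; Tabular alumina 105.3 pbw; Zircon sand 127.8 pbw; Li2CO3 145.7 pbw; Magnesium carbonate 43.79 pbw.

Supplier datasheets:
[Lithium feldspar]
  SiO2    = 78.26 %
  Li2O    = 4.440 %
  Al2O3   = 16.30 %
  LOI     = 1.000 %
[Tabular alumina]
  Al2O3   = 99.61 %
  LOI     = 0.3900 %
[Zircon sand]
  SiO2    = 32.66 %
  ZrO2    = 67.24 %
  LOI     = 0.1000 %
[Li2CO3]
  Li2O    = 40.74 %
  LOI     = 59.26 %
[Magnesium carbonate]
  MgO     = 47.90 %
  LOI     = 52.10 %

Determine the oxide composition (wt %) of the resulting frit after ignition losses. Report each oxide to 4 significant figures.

Every computation carries exact precision from start to finish — mid-chain values are shown with 4-significant-figure rounding alongside each step — a single rounding finalizes each reported number. All derived quantities are re-derived from the weighed amounts on 960.4 pbw of glass in full float precision (the five compositions, glass mass, the totals, LOI, yield), as set out in either problem or answer.
What the batch supplies per oxide:
  MgO: 43.79·0.4790 = 20.98 pbw
  SiO2: 654.0·0.7826 + 127.8·0.3266 = 553.6 pbw
  ZrO2: 127.8·0.6724 = 85.93 pbw
  Li2O: 654.0·0.04440 + 145.7·0.4074 = 88.40 pbw
  Al2O3: 654.0·0.1630 + 105.3·0.9961 = 211.5 pbw
LOI: 654.0·0.01000 + 105.3·0.003900 + 127.8·0.001000 + 145.7·0.5926 + 43.79·0.5210 = 116.2 pbw
Glass mass = batch − LOI = 1077 − 116.2 = 960.4 pbw (equal to the oxide-mass sum)
each oxide over glass, ×100, is wt %

Glass mass = 960.4 pbw (batch 1077 − LOI 116.2).
Composition: MgO 2.184%, SiO2 57.64%, ZrO2 8.948%, Li2O 9.204%, Al2O3 22.02%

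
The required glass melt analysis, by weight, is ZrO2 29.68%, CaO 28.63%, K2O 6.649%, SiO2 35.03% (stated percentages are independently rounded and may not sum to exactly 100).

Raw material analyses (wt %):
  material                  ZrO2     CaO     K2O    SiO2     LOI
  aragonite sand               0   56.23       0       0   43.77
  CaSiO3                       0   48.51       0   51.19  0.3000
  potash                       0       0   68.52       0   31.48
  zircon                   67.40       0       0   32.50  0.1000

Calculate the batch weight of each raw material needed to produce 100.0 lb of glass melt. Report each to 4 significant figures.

The working math runs at exact precision end to end. Working values are shown (rounded to four significant digits) within the worked lines. Exactly one rounding goes into each reported result. The derived quantities, which include LOI, totals, yield, glass mass, four oxide percentages, are recomputed in exact precision, precisely as stated by problem or answer, using the weight values for 100.0 lb of glass.
The oxide mass targets at 100.0 lb glass melt:
  ZrO2: 29.68% × 100.0 = 29.68 lb
  CaO: 28.63% × 100.0 = 28.63 lb
  K2O: 6.649% × 100.0 = 6.649 lb
  SiO2: 35.03% × 100.0 = 35.03 lb
Mass-balance tally per oxide with the batch weights as given, under the basis named above (each sum matches its target mass inside rounding margins):
  ZrO2: 44.04·0.6740 = 29.68 lb (target 29.68 lb)
  CaO: 16.00·0.5623 + 40.47·0.4851 = 28.63 lb (target 28.63 lb)
  K2O: 9.704·0.6852 = 6.649 lb (target 6.649 lb)
  SiO2: 40.47·0.5119 + 44.04·0.3250 = 35.03 lb (target 35.03 lb)
Auditing the glass mass value: batch Σ − ignition loss = 99.99 lb (the Σ of target masses is 99.99 lb; basis as stated: 100.0 lb — rounding explains the deltas).
Whole-batch sum: Σ batch = 110.2 lb; LOI loss = Σ batch·LOI = 10.22 lb; the yield ratio, glass ÷ batch: 90.72%.

Batch per 100.0 lb glass melt:
  aragonite sand: 16.00 lb
  CaSiO3: 40.47 lb
  potash: 9.704 lb
  zircon: 44.04 lb
Total batch = 110.2 lb; LOI loss = 10.22 lb; yield = 90.72%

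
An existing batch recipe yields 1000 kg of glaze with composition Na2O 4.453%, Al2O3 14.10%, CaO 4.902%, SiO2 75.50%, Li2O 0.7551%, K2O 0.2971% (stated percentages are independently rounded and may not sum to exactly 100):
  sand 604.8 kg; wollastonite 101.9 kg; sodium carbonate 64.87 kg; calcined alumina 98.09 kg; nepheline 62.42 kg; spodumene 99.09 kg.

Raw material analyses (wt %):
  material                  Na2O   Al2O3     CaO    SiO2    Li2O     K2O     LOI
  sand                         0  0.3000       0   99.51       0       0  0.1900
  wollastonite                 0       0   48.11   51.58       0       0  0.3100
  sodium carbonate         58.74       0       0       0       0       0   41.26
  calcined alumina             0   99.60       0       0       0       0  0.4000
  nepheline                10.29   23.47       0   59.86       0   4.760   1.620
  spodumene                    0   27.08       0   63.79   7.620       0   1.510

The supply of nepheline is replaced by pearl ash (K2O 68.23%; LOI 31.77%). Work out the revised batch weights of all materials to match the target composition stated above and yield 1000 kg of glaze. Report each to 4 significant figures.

All internal work carries exact precision at all times — in-progress results are displayed rounded to 4 significant figures in the working; a single rounding finalizes each reported value; derived quantities, including six oxide percentages, totals, glass mass, yield, ignition loss, are recomputed starting from the weights at 1000 kg of glass at full float precision, as they appear in the problem or the answer.
Target masses of each oxide per 1000 kg glaze:
  Na2O: 4.453% × 1000 = 44.53 kg
  Al2O3: 14.10% × 1000 = 141.0 kg
  CaO: 4.902% × 1000 = 49.02 kg
  SiO2: 75.50% × 1000 = 755.0 kg
  Li2O: 0.7551% × 1000 = 7.551 kg
  K2O: 0.2971% × 1000 = 2.971 kg
Sums-versus-targets review given the weights on record, versus the basis set out (oxide sums agree with the targets exact up to rounding of places):
  Na2O: 75.81·0.5874 = 44.53 kg (target 44.53 kg)
  Al2O3: 642.4·0.003000 + 112.7·0.9960 + 99.09·0.2708 = 141.0 kg (target 141.0 kg)
  CaO: 101.9·0.4811 = 49.02 kg (target 49.02 kg)
  SiO2: 642.4·0.9951 + 101.9·0.5158 + 99.09·0.6379 = 755.0 kg (target 755.0 kg)
  Li2O: 99.09·0.07620 = 7.551 kg (target 7.551 kg)
  K2O: 4.354·0.6823 = 2.971 kg (target 2.971 kg)
Consistency of the glass mass: total charge less LOI = 1000 kg (targets for the oxides total 1000 kg; stated basis 1000 kg — a pure rounding effect).
Batch grand total — Σ batch = 1036 kg; ignition loss, Σ(batch × LOI) = 36.15 kg; yield = glass ÷ total batch = 96.51%.

Revised batch per 1000 kg glaze:
  sand: 642.4 kg
  wollastonite: 101.9 kg
  sodium carbonate: 75.81 kg
  calcined alumina: 112.7 kg
  pearl ash: 4.354 kg
  spodumene: 99.09 kg
Total batch = 1036 kg; LOI loss = 36.15 kg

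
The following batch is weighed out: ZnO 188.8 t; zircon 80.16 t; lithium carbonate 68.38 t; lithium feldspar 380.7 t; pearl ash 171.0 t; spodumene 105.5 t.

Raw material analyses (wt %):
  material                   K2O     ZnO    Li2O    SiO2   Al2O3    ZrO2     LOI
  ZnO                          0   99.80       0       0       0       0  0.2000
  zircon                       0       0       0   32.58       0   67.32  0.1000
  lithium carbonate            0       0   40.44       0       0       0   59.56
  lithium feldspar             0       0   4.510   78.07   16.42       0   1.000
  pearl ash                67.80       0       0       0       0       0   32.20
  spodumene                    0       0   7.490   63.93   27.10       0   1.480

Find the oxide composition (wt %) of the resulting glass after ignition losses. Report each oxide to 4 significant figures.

The working math carries full precision at each step — the intermediate values are displayed rounded off to 4 significant figures in the working; a single rounding produces each reported result; all derived quantities (totals, net glass mass, ignition loss, the yield, six oxide percentages) are re-derived using the weight values on 892.9 t of glass at exact precision as given in problem or answer.
Mass of each oxide from the mix:
  K2O: 171.0·0.6780 = 115.9 t
  ZnO: 188.8·0.9980 = 188.4 t
  Li2O: 68.38·0.4044 + 380.7·0.04510 + 105.5·0.07490 = 52.72 t
  SiO2: 80.16·0.3258 + 380.7·0.7807 + 105.5·0.6393 = 390.8 t
  Al2O3: 380.7·0.1642 + 105.5·0.2710 = 91.10 t
  ZrO2: 80.16·0.6732 = 53.96 t
LOI: 188.8·0.002000 + 80.16·0.001000 + 68.38·0.5956 + 380.7·0.01000 + 171.0·0.3220 + 105.5·0.01480 = 101.6 t
batch − LOI leaves glass = 994.5 − 101.6 = 892.9 t (= the summed oxide contributions)
wt %: oxide over glass, times 100

Glass mass = 892.9 t (batch 994.5 − LOI 101.6).
Composition: K2O 12.98%, ZnO 21.10%, Li2O 5.905%, SiO2 43.76%, Al2O3 10.20%, ZrO2 6.043%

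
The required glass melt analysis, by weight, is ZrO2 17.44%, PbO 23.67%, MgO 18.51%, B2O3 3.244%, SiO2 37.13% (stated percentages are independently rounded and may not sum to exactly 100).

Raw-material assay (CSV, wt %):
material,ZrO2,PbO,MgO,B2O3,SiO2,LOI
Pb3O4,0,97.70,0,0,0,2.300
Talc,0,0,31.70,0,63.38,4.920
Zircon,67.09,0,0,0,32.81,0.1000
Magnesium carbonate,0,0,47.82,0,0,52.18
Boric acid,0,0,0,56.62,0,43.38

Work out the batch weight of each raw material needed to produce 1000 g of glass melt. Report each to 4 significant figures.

Batch per 1000 g glass melt:
  Pb3O4: 242.3 g
  Talc: 451.3 g
  Zircon: 259.9 g
  Magnesium carbonate: 87.93 g
  Boric acid: 57.29 g
Total batch = 1099 g; LOI loss = 98.77 g; yield = 91.01%

Working values are printed (rounded to 4 significant digits) as written; the working math holds full precision in all steps; each reported number is rounded exactly once. Derived quantities, which include the totals, the five compositions, ignition loss, the yield, glass mass, are computed in full precision, exactly as printed in question or answer, starting from the weights at 1000 g of glass.
Target masses of each oxide per 1000 g glass melt:
  ZrO2: 17.44% × 1000 = 174.4 g
  PbO: 23.67% × 1000 = 236.7 g
  MgO: 18.51% × 1000 = 185.1 g
  B2O3: 3.244% × 1000 = 32.44 g
  SiO2: 37.13% × 1000 = 371.3 g
Verifying the oxide balance using the reported weights, relative to the basis at hand (every target is met by its sum net of answer rounding effects):
  ZrO2: 259.9·0.6709 = 174.4 g (target 174.4 g)
  PbO: 242.3·0.9770 = 236.7 g (target 236.7 g)
  MgO: 451.3·0.3170 + 87.93·0.4782 = 185.1 g (target 185.1 g)
  B2O3: 57.29·0.5662 = 32.44 g (target 32.44 g)
  SiO2: 451.3·0.6338 + 259.9·0.3281 = 371.3 g (target 371.3 g)
Glass-mass bookkeeping: batch Σ − ignition loss = 999.9 g (summing oxide targets gives 999.9 g; the stated basis being 1000 g — rounding explains the deltas).
Batch total: Σ batch = 1099 g; the LOI term Σ batch·LOI equals 98.77 g; glass ÷ batch gives a yield of 91.01%.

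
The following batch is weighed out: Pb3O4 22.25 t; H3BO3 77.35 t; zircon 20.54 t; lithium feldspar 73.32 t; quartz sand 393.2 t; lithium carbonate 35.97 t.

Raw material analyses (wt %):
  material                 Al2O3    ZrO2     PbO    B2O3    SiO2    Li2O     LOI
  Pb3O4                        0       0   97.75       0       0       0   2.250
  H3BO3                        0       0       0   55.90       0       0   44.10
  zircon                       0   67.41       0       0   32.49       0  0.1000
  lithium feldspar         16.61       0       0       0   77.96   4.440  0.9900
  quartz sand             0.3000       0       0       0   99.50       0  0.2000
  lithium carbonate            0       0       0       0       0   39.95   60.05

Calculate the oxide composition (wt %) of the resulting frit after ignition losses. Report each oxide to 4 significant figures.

Each numeric step runs at exact precision throughout; values along the way are displayed, with 4-significant-figure rounding, in the printout — each reported number undergoes a single rounding. The derived quantities (totals, yield, six oxide percentages, glass mass, LOI) are recomputed from the batch weights per 564.9 t of glass in full float precision, precisely as stated by problem or answer.
What the batch supplies per oxide:
  Al2O3: 73.32·0.1661 + 393.2·0.003000 = 13.36 t
  ZrO2: 20.54·0.6741 = 13.85 t
  PbO: 22.25·0.9775 = 21.75 t
  B2O3: 77.35·0.5590 = 43.24 t
  SiO2: 20.54·0.3249 + 73.32·0.7796 + 393.2·0.9950 = 455.1 t
  Li2O: 73.32·0.04440 + 35.97·0.3995 = 17.63 t
LOI: 22.25·0.02250 + 77.35·0.4410 + 20.54·0.001000 + 73.32·0.009900 + 393.2·0.002000 + 35.97·0.6005 = 57.74 t
Resulting glass, batch − LOI: 622.6 − 57.74 = 564.9 t (equal to the oxide-mass sum)
each wt % is 100 × oxide ÷ glass

Glass mass = 564.9 t (batch 622.6 − LOI 57.74).
Composition: Al2O3 2.365%, ZrO2 2.451%, PbO 3.850%, B2O3 7.654%, SiO2 80.56%, Li2O 3.120%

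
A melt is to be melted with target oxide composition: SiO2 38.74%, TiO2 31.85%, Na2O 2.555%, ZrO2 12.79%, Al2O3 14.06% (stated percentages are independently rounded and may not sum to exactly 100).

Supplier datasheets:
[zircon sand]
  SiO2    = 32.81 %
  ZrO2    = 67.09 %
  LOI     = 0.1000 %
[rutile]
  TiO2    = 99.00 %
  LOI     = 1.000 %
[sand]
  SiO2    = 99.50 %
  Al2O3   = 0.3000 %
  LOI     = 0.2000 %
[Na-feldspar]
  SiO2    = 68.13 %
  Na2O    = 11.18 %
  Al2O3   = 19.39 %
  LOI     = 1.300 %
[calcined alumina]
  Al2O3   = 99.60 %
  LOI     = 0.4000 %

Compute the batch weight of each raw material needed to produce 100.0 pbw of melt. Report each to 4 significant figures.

The working math carries exact precision through the solve — in-progress results are printed, rounded to 4 significant digits, when written out — every reported figure is rounded only once. All derived quantities (the yield, ignition loss, the totals, glass mass, the five compositions) are re-derived starting from the weights at 100.0 pbw of glass at full precision, exactly as printed in either problem or answer.
Per-oxide target masses for 100.0 pbw melt:
  SiO2: 38.74% × 100.0 = 38.74 pbw
  TiO2: 31.85% × 100.0 = 31.85 pbw
  Na2O: 2.555% × 100.0 = 2.555 pbw
  ZrO2: 12.79% × 100.0 = 12.79 pbw
  Al2O3: 14.06% × 100.0 = 14.06 pbw
Mass-balance tally per oxide applying the batch weights above, per the basis as stated (each sum matches its target mass once rounding is allowed for):
  SiO2: 19.06·0.3281 + 17.00·0.9950 + 22.85·0.6813 = 38.74 pbw (target 38.74 pbw)
  TiO2: 32.17·0.9900 = 31.85 pbw (target 31.85 pbw)
  Na2O: 22.85·0.1118 = 2.555 pbw (target 2.555 pbw)
  ZrO2: 19.06·0.6709 = 12.79 pbw (target 12.79 pbw)
  Al2O3: 17.00·0.003000 + 22.85·0.1939 + 9.616·0.9960 = 14.06 pbw (target 14.06 pbw)
Auditing the glass mass value: Σ batch − LOI loss = 99.99 pbw (oxide target masses add up to 100.0 pbw; with the basis standing at 100.0 pbw — a pure rounding effect).
Total batch = Σ batch = 100.7 pbw; Σ batch·LOI gives LOI loss = 0.7103 pbw; yield: glass divided by total = 99.29%.

Batch per 100.0 pbw melt:
  zircon sand: 19.06 pbw
  rutile: 32.17 pbw
  sand: 17.00 pbw
  Na-feldspar: 22.85 pbw
  calcined alumina: 9.616 pbw
Total batch = 100.7 pbw; LOI loss = 0.7103 pbw; yield = 99.29%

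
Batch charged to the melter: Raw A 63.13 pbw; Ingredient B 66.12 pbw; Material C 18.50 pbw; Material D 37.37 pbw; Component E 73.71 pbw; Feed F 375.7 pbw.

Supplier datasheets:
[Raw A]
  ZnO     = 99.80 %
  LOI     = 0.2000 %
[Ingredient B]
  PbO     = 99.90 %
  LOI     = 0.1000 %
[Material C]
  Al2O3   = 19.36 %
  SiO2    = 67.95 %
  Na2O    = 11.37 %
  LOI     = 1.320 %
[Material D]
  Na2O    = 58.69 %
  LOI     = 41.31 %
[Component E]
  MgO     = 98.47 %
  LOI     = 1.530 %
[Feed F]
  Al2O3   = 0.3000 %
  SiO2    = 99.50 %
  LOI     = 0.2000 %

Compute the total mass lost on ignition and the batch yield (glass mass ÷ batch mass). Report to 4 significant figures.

LOI loss = 17.75 pbw; glass = 616.8 pbw; yield = 97.20%

All arithmetic carries full float precision in all steps. Rounding to 4 significant figures extends to every mid-chain value as shown; each reported number sees exactly one rounding. The derived quantities (yield, the six compositions, ignition loss, totals, glass mass) are computed at full float precision from the weighed amounts per 616.8 pbw of glass, as set out in problem or answer.
Loss on ignition, line by line:
  Raw A: 63.13 × 0.002000 = 0.1263 pbw
  Ingredient B: 66.12 × 0.001000 = 0.06612 pbw
  Material C: 18.50 × 0.01320 = 0.2442 pbw
  Material D: 37.37 × 0.4131 = 15.44 pbw
  Component E: 73.71 × 0.01530 = 1.128 pbw
  Feed F: 375.7 × 0.002000 = 0.7514 pbw
Total LOI = 17.75 pbw
Glass = batch − LOI = 634.5 − 17.75 = 616.8 pbw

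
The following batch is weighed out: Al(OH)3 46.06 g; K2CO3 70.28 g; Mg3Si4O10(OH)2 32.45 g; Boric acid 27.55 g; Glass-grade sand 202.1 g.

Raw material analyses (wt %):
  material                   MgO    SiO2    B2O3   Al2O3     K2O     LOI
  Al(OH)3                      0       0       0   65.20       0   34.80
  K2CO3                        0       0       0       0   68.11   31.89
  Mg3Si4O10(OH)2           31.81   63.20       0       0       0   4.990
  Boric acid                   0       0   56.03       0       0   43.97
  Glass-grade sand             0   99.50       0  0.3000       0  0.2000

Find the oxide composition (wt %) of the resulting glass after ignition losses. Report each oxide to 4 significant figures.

Glass mass = 325.9 g (batch 378.4 − LOI 52.58).
Composition: MgO 3.168%, SiO2 68.00%, B2O3 4.737%, Al2O3 9.402%, K2O 14.69%

The working math runs at full float precision from start to finish; the intermediate values are displayed rounded to four significant figures — every reported figure is rounded only once; derived quantities, which include yield, five oxide percentages, LOI, glass mass, the totals, are rebuilt in exact precision, as given in the question or the answer, starting from the weights for 325.9 g of glass.
Oxide masses out of the charge:
  MgO: 32.45·0.3181 = 10.32 g
  SiO2: 32.45·0.6320 + 202.1·0.9950 = 221.6 g
  B2O3: 27.55·0.5603 = 15.44 g
  Al2O3: 46.06·0.6520 + 202.1·0.003000 = 30.64 g
  K2O: 70.28·0.6811 = 47.87 g
LOI: 46.06·0.3480 + 70.28·0.3189 + 32.45·0.04990 + 27.55·0.4397 + 202.1·0.002000 = 52.58 g
Glass mass = batch − LOI = 378.4 − 52.58 = 325.9 g (matching Σ of the oxides)
each wt % is 100 × oxide ÷ glass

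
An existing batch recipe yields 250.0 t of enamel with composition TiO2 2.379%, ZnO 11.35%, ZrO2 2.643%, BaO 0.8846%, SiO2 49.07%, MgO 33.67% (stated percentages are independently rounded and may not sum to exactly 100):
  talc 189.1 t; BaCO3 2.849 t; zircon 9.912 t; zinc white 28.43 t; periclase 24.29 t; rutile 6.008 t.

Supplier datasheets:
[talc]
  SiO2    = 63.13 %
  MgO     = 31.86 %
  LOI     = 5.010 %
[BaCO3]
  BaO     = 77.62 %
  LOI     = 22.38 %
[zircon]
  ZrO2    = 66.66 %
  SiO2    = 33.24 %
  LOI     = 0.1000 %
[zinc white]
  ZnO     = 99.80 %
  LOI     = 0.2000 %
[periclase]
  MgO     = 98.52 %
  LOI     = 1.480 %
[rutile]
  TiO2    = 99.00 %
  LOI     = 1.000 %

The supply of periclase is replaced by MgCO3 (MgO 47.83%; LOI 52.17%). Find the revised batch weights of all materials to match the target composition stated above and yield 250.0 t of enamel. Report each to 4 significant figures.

Revised batch per 250.0 t enamel:
  talc: 189.1 t
  BaCO3: 2.849 t
  zircon: 9.912 t
  zinc white: 28.43 t
  MgCO3: 50.03 t
  rutile: 6.008 t
Total batch = 286.3 t; LOI loss = 36.34 t

The whole derivation runs at full float precision at every stage; intermediates are rounded to 4 significant figures when quoted — each reported number is rounded just once — derived quantities (yield, LOI, glass mass, totals, six oxide percentages) are rebuilt starting from the weights at 250.0 t of glass in exact precision, as set out in problem or answer.
Target masses of each oxide per 250.0 t enamel:
  TiO2: 2.379% × 250.0 = 5.948 t
  ZnO: 11.35% × 250.0 = 28.38 t
  ZrO2: 2.643% × 250.0 = 6.608 t
  BaO: 0.8846% × 250.0 = 2.212 t
  SiO2: 49.07% × 250.0 = 122.7 t
  MgO: 33.67% × 250.0 = 84.18 t
Balance tally, oxide-wise, from the weights as reported, under the basis named above (sum by sum, the targets are met once rounding is allowed for):
  TiO2: 6.008·0.9900 = 5.948 t (target 5.948 t)
  ZnO: 28.43·0.9980 = 28.37 t (target 28.38 t)
  ZrO2: 9.912·0.6666 = 6.607 t (target 6.608 t)
  BaO: 2.849·0.7762 = 2.211 t (target 2.212 t)
  SiO2: 189.1·0.6313 + 9.912·0.3324 = 122.7 t (target 122.7 t)
  MgO: 189.1·0.3186 + 50.03·0.4783 = 84.18 t (target 84.18 t)
Glass-mass sanity pass: Σ batch − LOI loss = 250.0 t (the Σ of target masses is 250.0 t; against the stated basis, 250.0 t — any gap is answer rounding).
Summing the batch: Σ batch = 286.3 t; loss to ignition Σ batch·LOI = 36.34 t; yield = glass ÷ total batch = 87.31%.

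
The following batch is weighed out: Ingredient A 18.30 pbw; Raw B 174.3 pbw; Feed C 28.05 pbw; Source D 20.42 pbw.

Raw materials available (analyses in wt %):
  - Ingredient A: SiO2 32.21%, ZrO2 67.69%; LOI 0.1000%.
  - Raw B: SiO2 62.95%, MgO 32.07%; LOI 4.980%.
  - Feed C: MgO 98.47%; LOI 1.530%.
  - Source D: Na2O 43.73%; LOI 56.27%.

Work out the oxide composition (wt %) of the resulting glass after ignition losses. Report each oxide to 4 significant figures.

Mid-chain values are printed rounded off to 4 significant digits alongside each step; each numeric step runs at full precision in every operation; each reported result is rounded just once — the derived quantities are rebuilt using the weight values on 220.5 pbw of glass in exact precision (the yield, LOI, totals, the four compositions, glass mass) precisely as stated by question or answer.
Oxide masses out of the charge:
  SiO2: 18.30·0.3221 + 174.3·0.6295 = 115.6 pbw
  Na2O: 20.42·0.4373 = 8.930 pbw
  MgO: 174.3·0.3207 + 28.05·0.9847 = 83.52 pbw
  ZrO2: 18.30·0.6769 = 12.39 pbw
LOI: 18.30·0.001000 + 174.3·0.04980 + 28.05·0.01530 + 20.42·0.5627 = 20.62 pbw
Glass = total batch minus LOI = 241.1 − 20.62 = 220.5 pbw (matching Σ of the oxides)
each oxide over glass, ×100, is wt %

Glass mass = 220.5 pbw (batch 241.1 − LOI 20.62).
Composition: SiO2 52.45%, Na2O 4.051%, MgO 37.89%, ZrO2 5.619%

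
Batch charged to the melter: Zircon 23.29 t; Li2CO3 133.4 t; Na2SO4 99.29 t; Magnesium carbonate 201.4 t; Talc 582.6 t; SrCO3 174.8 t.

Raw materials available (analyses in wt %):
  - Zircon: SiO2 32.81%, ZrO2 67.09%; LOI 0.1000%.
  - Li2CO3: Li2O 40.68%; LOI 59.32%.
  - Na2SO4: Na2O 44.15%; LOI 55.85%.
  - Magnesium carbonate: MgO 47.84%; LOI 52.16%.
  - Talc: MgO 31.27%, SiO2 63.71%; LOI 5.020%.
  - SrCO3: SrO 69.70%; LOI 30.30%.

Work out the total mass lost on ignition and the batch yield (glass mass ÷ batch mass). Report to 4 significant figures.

The working math carries exact precision at every stage; values along the way are displayed rounded to 4 significant digits within the worked lines — every reported result carries a single rounding. Derived quantities are computed at full float precision (ignition loss, glass mass, the yield, six oxide percentages, totals) starting from the weights per 892.9 t of glass as written in problem or answer.
Ignition loss by material:
  Zircon: 23.29 × 0.001000 = 0.02329 t
  Li2CO3: 133.4 × 0.5932 = 79.13 t
  Na2SO4: 99.29 × 0.5585 = 55.45 t
  Magnesium carbonate: 201.4 × 0.5216 = 105.1 t
  Talc: 582.6 × 0.05020 = 29.25 t
  SrCO3: 174.8 × 0.3030 = 52.96 t
Total LOI = 321.9 t
Glass = batch − LOI = 1215 − 321.9 = 892.9 t

LOI loss = 321.9 t; glass = 892.9 t; yield = 73.50%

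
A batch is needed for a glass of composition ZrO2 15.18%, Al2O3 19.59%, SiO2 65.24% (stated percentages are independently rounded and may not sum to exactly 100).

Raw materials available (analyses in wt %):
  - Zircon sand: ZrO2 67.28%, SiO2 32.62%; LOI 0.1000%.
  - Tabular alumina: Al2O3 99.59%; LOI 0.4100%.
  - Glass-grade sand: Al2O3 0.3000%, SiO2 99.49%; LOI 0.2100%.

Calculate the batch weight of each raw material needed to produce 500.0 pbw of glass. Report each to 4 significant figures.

All arithmetic maintains exact precision all the way through — working values are displayed, rounded to 4 significant figures, between the steps — each reported result includes exactly one rounding. The derived quantities, including totals, three oxide percentages, glass mass, yield, LOI, are computed from the batch weights for 500.0 pbw of glass in full precision as given in the problem or answer text.
Oxide-by-oxide targets in 500.0 pbw glass:
  ZrO2: 15.18% × 500.0 = 75.90 pbw
  Al2O3: 19.59% × 500.0 = 97.95 pbw
  SiO2: 65.24% × 500.0 = 326.2 pbw
Per-oxide balance check from the weights as reported, against the basis in use (delivered sums recover each target exact up to rounding of places):
  ZrO2: 112.8·0.6728 = 75.89 pbw (target 75.90 pbw)
  Al2O3: 97.48·0.9959 + 290.9·0.003000 = 97.95 pbw (target 97.95 pbw)
  SiO2: 112.8·0.3262 + 290.9·0.9949 = 326.2 pbw (target 326.2 pbw)
Mass balance on the glass: batch total minus LOI = 500.1 pbw (per-oxide target masses sum to 500.0 pbw; versus the stated basis of 500.0 pbw — a pure rounding effect).
Adding the batch up: Σ batch = 501.2 pbw; loss to ignition Σ batch·LOI = 1.123 pbw; glass ÷ batch gives a yield of 99.78%.

Batch per 500.0 pbw glass:
  Zircon sand: 112.8 pbw
  Tabular alumina: 97.48 pbw
  Glass-grade sand: 290.9 pbw
Total batch = 501.2 pbw; LOI loss = 1.123 pbw; yield = 99.78%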